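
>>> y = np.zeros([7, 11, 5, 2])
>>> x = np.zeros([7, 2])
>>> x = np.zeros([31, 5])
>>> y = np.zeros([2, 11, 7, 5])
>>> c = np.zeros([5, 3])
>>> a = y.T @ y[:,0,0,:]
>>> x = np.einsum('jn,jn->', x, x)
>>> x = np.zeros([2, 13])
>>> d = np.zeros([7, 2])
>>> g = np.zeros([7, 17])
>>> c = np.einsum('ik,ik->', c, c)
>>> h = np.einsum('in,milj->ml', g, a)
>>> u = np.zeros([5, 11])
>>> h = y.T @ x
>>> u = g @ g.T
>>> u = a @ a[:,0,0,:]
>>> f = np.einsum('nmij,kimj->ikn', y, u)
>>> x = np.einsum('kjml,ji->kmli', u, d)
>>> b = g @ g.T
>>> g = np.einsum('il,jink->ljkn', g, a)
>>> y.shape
(2, 11, 7, 5)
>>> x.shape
(5, 11, 5, 2)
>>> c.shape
()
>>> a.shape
(5, 7, 11, 5)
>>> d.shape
(7, 2)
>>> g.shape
(17, 5, 5, 11)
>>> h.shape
(5, 7, 11, 13)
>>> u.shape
(5, 7, 11, 5)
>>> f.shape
(7, 5, 2)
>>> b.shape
(7, 7)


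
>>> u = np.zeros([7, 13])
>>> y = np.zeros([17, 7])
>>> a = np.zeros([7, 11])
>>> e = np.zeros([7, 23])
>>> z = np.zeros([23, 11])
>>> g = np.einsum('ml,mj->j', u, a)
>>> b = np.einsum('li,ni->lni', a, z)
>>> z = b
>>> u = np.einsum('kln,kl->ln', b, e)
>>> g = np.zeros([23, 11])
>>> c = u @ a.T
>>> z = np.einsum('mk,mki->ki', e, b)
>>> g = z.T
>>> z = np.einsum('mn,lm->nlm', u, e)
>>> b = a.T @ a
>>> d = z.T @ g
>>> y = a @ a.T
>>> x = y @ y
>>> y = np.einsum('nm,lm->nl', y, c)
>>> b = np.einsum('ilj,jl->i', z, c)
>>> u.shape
(23, 11)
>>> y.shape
(7, 23)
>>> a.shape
(7, 11)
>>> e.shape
(7, 23)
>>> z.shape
(11, 7, 23)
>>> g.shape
(11, 23)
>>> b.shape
(11,)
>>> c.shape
(23, 7)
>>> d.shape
(23, 7, 23)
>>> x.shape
(7, 7)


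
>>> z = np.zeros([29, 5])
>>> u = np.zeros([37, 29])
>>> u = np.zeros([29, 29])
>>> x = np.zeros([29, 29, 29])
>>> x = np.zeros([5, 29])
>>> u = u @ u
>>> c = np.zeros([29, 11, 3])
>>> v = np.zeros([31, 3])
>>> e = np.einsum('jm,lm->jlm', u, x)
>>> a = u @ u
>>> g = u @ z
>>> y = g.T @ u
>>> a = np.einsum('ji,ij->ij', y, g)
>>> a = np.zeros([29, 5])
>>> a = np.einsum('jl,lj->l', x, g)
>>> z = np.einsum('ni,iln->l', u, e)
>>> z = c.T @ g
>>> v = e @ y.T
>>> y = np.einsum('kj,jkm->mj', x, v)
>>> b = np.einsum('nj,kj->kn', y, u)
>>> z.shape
(3, 11, 5)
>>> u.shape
(29, 29)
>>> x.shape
(5, 29)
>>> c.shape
(29, 11, 3)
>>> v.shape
(29, 5, 5)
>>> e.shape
(29, 5, 29)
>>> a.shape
(29,)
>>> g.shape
(29, 5)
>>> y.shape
(5, 29)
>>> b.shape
(29, 5)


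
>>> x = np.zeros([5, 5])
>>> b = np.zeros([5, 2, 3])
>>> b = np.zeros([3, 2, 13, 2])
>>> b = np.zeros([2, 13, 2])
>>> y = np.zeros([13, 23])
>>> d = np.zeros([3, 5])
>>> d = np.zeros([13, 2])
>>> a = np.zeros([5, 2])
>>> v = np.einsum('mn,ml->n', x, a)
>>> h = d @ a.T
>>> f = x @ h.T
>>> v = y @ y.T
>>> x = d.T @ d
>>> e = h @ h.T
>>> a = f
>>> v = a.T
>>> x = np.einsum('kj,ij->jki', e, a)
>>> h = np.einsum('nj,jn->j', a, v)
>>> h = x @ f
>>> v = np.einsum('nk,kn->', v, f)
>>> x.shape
(13, 13, 5)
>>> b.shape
(2, 13, 2)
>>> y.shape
(13, 23)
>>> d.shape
(13, 2)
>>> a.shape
(5, 13)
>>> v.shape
()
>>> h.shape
(13, 13, 13)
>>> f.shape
(5, 13)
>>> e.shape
(13, 13)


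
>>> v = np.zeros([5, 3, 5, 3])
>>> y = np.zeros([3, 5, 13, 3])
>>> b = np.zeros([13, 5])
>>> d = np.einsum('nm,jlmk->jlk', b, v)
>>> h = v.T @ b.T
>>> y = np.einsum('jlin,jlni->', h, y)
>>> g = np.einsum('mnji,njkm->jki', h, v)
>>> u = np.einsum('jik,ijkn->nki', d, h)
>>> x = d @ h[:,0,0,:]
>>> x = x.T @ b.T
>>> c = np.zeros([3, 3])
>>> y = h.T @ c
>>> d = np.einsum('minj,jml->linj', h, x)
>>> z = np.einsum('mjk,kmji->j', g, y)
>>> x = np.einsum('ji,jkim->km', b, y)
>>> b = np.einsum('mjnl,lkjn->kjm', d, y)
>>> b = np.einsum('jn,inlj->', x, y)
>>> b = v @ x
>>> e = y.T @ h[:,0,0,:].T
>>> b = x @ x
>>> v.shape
(5, 3, 5, 3)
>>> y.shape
(13, 3, 5, 3)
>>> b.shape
(3, 3)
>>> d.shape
(13, 5, 3, 13)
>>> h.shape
(3, 5, 3, 13)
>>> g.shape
(3, 5, 13)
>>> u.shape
(13, 3, 3)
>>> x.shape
(3, 3)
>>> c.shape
(3, 3)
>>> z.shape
(5,)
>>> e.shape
(3, 5, 3, 3)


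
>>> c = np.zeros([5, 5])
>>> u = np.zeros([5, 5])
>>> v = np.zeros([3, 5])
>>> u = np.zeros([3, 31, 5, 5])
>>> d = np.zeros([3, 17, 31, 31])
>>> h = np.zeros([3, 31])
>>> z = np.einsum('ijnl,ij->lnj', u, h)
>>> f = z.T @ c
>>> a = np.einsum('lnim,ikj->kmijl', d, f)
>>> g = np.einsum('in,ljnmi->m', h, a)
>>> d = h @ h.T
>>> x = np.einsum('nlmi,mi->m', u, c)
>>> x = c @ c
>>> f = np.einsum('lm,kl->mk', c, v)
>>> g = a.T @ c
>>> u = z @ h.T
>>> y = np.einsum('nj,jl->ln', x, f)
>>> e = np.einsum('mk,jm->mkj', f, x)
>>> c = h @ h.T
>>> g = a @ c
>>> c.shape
(3, 3)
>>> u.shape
(5, 5, 3)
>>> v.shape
(3, 5)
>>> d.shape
(3, 3)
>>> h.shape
(3, 31)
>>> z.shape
(5, 5, 31)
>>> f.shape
(5, 3)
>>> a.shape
(5, 31, 31, 5, 3)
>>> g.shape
(5, 31, 31, 5, 3)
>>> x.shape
(5, 5)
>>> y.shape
(3, 5)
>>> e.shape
(5, 3, 5)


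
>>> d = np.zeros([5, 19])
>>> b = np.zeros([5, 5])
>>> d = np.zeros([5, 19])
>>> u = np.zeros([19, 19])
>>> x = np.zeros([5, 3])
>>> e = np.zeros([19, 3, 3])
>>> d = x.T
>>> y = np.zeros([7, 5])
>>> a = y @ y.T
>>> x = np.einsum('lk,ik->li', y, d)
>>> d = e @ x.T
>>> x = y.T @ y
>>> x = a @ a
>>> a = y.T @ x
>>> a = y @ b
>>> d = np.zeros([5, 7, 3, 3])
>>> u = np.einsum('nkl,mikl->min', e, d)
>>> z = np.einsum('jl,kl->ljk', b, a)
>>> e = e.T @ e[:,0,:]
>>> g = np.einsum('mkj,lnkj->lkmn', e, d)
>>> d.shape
(5, 7, 3, 3)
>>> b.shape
(5, 5)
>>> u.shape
(5, 7, 19)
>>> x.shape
(7, 7)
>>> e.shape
(3, 3, 3)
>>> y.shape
(7, 5)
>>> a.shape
(7, 5)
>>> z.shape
(5, 5, 7)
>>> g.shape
(5, 3, 3, 7)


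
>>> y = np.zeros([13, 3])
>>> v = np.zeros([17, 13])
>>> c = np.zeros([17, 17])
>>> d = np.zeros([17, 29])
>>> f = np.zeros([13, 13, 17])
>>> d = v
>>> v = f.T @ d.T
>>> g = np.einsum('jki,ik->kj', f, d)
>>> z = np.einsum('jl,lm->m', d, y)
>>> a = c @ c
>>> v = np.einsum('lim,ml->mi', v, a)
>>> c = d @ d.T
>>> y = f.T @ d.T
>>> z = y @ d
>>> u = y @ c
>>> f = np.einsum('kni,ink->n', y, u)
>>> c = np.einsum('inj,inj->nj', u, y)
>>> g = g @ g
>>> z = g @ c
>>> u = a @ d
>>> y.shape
(17, 13, 17)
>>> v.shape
(17, 13)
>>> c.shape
(13, 17)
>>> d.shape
(17, 13)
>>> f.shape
(13,)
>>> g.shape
(13, 13)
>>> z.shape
(13, 17)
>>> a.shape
(17, 17)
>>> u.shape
(17, 13)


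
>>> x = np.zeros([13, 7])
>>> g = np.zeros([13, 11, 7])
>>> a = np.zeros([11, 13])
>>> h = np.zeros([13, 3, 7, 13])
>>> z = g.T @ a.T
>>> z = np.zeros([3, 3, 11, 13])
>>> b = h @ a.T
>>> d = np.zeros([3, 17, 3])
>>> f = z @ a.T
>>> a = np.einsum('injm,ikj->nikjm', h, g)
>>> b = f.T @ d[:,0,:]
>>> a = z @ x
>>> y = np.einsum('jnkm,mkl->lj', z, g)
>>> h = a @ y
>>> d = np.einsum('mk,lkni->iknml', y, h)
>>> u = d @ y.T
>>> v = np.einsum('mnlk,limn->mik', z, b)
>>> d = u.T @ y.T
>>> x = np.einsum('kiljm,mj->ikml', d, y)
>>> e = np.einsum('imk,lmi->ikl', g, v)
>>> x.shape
(7, 7, 7, 11)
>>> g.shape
(13, 11, 7)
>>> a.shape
(3, 3, 11, 7)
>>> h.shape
(3, 3, 11, 3)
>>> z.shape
(3, 3, 11, 13)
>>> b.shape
(11, 11, 3, 3)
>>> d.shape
(7, 7, 11, 3, 7)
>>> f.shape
(3, 3, 11, 11)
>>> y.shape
(7, 3)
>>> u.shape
(3, 3, 11, 7, 7)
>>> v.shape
(3, 11, 13)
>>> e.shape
(13, 7, 3)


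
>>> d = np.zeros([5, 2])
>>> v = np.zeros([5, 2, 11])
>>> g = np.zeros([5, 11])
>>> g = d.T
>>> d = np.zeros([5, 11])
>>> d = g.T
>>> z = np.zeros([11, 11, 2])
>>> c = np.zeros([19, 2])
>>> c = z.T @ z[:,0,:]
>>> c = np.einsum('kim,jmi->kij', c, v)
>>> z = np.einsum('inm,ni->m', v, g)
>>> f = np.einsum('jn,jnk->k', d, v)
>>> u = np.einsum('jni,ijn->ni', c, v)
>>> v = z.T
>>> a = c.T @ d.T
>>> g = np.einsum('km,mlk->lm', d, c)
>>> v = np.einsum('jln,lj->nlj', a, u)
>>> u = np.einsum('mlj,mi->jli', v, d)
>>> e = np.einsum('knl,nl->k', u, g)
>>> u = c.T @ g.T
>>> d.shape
(5, 2)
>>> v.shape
(5, 11, 5)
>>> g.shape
(11, 2)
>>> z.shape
(11,)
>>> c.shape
(2, 11, 5)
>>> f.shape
(11,)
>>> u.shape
(5, 11, 11)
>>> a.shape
(5, 11, 5)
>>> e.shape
(5,)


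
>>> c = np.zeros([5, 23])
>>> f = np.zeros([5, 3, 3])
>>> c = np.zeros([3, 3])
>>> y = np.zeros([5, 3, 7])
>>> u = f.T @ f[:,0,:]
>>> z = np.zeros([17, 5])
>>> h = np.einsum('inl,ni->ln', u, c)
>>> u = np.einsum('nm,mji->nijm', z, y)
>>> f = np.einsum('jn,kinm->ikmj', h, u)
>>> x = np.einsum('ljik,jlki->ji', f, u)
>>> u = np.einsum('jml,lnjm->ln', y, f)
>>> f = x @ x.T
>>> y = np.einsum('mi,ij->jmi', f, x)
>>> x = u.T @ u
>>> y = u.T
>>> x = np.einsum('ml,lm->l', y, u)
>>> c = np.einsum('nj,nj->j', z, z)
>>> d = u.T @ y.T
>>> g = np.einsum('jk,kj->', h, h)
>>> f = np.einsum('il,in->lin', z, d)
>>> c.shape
(5,)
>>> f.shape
(5, 17, 17)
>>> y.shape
(17, 7)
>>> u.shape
(7, 17)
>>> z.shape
(17, 5)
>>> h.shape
(3, 3)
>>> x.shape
(7,)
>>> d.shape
(17, 17)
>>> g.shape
()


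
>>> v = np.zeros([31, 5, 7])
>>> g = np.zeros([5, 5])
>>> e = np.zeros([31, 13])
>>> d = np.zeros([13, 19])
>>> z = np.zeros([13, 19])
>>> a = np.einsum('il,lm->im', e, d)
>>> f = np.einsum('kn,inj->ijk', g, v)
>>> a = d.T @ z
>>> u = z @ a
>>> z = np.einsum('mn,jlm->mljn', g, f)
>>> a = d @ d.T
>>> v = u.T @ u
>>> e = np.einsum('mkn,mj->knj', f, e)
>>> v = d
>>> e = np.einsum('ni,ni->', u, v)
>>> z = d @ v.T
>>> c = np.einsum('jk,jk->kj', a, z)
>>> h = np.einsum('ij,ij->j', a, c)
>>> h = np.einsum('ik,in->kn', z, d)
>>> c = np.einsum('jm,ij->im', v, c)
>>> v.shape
(13, 19)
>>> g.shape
(5, 5)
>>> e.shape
()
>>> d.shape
(13, 19)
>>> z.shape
(13, 13)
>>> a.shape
(13, 13)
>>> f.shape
(31, 7, 5)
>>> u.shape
(13, 19)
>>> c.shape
(13, 19)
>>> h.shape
(13, 19)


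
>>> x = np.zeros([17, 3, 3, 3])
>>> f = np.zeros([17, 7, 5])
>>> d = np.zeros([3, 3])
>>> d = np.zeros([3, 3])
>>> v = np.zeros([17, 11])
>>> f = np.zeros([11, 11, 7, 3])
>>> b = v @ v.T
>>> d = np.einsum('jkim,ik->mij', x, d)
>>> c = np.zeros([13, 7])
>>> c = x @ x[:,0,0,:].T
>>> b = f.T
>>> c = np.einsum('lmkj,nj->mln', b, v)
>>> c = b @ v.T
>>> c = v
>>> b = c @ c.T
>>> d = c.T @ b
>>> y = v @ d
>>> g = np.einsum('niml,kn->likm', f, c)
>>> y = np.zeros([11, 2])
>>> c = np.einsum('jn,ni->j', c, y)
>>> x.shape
(17, 3, 3, 3)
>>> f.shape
(11, 11, 7, 3)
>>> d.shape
(11, 17)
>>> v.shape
(17, 11)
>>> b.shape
(17, 17)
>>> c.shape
(17,)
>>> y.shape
(11, 2)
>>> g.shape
(3, 11, 17, 7)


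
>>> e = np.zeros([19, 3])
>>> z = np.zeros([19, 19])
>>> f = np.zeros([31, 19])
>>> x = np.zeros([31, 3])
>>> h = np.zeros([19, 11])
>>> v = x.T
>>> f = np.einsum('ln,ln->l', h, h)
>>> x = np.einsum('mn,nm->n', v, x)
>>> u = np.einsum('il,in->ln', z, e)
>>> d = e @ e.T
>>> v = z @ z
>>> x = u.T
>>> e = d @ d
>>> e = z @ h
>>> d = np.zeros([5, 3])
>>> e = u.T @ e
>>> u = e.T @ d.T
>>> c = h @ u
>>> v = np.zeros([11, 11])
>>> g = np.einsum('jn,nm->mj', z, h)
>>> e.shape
(3, 11)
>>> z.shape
(19, 19)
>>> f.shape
(19,)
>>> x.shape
(3, 19)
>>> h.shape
(19, 11)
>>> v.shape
(11, 11)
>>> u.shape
(11, 5)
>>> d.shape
(5, 3)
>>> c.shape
(19, 5)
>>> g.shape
(11, 19)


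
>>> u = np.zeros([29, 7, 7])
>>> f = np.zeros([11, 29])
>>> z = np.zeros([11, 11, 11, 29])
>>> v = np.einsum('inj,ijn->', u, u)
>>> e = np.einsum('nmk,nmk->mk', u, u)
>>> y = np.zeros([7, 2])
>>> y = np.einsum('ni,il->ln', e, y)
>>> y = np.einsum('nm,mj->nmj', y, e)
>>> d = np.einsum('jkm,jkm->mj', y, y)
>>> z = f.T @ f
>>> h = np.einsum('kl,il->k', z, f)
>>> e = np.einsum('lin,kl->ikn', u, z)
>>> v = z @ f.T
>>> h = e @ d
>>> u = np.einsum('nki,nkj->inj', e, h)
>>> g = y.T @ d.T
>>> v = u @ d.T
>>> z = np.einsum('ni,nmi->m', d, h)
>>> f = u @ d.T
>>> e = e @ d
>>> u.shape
(7, 7, 2)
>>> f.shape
(7, 7, 7)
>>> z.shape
(29,)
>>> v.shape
(7, 7, 7)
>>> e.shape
(7, 29, 2)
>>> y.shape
(2, 7, 7)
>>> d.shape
(7, 2)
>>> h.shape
(7, 29, 2)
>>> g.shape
(7, 7, 7)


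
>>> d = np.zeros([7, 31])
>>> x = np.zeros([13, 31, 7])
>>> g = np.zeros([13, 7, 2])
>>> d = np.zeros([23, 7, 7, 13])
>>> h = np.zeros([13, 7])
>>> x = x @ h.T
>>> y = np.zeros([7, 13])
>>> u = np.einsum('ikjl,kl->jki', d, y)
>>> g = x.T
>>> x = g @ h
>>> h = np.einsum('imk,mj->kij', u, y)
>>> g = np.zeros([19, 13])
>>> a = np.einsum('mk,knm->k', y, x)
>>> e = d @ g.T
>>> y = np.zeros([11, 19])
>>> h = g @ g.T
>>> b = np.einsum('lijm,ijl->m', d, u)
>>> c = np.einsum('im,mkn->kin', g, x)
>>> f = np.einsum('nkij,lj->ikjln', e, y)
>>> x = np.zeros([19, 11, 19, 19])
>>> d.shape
(23, 7, 7, 13)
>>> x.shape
(19, 11, 19, 19)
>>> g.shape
(19, 13)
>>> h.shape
(19, 19)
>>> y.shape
(11, 19)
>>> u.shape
(7, 7, 23)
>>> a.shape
(13,)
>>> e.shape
(23, 7, 7, 19)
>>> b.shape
(13,)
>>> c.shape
(31, 19, 7)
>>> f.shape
(7, 7, 19, 11, 23)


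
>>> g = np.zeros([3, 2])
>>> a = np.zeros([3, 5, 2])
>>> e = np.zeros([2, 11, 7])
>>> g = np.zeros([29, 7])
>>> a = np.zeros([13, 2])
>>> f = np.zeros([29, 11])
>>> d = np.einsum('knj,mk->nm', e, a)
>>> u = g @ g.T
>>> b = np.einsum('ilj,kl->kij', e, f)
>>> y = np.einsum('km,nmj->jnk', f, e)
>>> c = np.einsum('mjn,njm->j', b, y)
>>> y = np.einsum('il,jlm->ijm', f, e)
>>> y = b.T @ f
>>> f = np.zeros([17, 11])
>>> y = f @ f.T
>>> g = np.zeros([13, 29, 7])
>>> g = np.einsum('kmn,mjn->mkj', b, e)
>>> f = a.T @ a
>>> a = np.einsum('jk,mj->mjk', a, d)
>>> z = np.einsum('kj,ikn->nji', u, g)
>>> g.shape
(2, 29, 11)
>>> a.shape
(11, 13, 2)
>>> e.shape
(2, 11, 7)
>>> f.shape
(2, 2)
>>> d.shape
(11, 13)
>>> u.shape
(29, 29)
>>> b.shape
(29, 2, 7)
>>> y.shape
(17, 17)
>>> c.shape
(2,)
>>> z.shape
(11, 29, 2)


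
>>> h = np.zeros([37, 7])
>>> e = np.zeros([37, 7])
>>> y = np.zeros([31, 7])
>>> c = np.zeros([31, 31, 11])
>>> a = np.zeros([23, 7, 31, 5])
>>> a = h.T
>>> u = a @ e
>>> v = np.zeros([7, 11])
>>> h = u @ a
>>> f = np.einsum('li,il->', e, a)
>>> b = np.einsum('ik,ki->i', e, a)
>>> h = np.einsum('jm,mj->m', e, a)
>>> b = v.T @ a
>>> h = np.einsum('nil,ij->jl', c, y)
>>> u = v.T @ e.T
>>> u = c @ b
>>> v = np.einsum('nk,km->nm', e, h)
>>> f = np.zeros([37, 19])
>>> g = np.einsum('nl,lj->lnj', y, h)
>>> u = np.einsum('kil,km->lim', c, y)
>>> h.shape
(7, 11)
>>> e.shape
(37, 7)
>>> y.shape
(31, 7)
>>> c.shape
(31, 31, 11)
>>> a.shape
(7, 37)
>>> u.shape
(11, 31, 7)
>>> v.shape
(37, 11)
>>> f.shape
(37, 19)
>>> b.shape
(11, 37)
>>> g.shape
(7, 31, 11)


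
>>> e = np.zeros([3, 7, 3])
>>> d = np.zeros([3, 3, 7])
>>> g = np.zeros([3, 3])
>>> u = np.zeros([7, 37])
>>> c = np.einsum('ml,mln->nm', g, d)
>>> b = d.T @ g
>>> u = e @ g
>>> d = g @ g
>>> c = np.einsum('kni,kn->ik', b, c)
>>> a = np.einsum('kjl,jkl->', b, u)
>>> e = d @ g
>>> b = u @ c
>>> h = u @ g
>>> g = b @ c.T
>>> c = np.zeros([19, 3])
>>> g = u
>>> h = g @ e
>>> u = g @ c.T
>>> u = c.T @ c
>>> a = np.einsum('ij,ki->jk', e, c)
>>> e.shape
(3, 3)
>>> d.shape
(3, 3)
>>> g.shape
(3, 7, 3)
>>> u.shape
(3, 3)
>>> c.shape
(19, 3)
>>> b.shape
(3, 7, 7)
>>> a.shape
(3, 19)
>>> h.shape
(3, 7, 3)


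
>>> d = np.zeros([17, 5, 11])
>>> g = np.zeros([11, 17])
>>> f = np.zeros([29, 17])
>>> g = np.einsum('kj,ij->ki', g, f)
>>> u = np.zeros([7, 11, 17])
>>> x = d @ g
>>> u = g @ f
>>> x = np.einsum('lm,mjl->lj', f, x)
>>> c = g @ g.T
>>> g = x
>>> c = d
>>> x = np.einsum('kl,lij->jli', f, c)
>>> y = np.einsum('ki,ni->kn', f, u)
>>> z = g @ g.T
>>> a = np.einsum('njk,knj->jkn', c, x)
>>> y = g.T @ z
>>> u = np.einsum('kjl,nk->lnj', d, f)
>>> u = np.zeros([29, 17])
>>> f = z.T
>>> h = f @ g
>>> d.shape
(17, 5, 11)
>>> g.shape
(29, 5)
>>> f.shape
(29, 29)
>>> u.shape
(29, 17)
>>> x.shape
(11, 17, 5)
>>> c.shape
(17, 5, 11)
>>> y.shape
(5, 29)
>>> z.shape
(29, 29)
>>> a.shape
(5, 11, 17)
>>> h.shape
(29, 5)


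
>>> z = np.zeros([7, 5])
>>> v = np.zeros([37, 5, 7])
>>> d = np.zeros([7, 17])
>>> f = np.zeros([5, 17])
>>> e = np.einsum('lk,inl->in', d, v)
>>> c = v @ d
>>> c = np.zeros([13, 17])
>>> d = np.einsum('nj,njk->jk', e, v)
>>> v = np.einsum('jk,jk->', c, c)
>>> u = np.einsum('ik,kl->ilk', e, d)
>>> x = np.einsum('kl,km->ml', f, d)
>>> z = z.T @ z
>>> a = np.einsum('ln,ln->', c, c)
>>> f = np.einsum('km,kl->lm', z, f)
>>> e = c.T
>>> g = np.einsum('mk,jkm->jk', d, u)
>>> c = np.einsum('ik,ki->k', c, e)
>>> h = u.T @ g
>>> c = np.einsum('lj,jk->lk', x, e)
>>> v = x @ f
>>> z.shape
(5, 5)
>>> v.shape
(7, 5)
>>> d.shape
(5, 7)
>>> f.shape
(17, 5)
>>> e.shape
(17, 13)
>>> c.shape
(7, 13)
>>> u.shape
(37, 7, 5)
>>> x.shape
(7, 17)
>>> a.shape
()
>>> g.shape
(37, 7)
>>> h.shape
(5, 7, 7)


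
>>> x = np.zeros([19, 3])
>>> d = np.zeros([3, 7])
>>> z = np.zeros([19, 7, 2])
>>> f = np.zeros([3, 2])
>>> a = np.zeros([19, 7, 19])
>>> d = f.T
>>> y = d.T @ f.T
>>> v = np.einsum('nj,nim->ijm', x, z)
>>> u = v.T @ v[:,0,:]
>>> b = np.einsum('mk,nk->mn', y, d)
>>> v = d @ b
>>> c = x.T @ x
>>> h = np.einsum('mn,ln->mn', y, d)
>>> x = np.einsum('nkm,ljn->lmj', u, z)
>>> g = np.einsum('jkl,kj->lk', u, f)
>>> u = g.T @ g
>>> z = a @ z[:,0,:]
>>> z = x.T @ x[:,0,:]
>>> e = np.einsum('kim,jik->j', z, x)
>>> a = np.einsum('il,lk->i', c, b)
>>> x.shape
(19, 2, 7)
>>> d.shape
(2, 3)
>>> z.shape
(7, 2, 7)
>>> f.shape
(3, 2)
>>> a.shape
(3,)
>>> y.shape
(3, 3)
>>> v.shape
(2, 2)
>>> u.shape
(3, 3)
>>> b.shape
(3, 2)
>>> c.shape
(3, 3)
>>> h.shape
(3, 3)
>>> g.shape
(2, 3)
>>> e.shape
(19,)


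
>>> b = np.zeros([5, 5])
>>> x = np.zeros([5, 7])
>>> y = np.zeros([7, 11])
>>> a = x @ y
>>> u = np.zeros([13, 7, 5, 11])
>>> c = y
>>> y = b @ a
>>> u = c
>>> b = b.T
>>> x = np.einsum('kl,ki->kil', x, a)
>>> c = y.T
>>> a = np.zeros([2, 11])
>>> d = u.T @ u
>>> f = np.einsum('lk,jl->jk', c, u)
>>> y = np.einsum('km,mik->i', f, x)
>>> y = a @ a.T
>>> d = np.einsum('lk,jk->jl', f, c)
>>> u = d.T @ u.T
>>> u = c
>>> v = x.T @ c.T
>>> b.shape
(5, 5)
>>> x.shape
(5, 11, 7)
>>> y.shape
(2, 2)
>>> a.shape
(2, 11)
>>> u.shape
(11, 5)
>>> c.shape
(11, 5)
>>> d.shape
(11, 7)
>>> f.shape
(7, 5)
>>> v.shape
(7, 11, 11)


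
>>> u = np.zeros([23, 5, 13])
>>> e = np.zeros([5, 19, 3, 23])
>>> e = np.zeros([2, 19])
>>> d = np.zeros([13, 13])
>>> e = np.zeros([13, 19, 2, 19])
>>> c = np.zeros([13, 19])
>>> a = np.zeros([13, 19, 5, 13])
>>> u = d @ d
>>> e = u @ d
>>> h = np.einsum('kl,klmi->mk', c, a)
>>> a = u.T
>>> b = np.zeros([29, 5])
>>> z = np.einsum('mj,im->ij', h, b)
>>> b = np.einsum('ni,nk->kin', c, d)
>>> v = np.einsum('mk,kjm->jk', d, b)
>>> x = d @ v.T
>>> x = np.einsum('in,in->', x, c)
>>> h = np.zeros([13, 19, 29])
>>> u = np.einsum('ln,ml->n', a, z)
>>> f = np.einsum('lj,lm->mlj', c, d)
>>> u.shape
(13,)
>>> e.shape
(13, 13)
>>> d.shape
(13, 13)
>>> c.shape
(13, 19)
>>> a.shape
(13, 13)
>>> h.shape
(13, 19, 29)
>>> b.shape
(13, 19, 13)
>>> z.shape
(29, 13)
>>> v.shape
(19, 13)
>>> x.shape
()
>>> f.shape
(13, 13, 19)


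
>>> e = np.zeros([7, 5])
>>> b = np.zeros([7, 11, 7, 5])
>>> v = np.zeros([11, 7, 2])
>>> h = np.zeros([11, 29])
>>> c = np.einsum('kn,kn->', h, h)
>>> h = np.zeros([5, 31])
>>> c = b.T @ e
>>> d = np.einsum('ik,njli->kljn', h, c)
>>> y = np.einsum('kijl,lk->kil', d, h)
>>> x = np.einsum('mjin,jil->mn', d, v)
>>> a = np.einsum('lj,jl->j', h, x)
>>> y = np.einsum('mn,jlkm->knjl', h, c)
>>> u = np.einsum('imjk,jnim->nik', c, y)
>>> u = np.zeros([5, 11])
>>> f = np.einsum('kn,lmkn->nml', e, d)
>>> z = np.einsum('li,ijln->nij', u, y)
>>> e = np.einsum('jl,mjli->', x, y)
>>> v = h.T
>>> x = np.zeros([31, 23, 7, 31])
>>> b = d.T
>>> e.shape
()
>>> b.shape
(5, 7, 11, 31)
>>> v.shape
(31, 5)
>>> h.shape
(5, 31)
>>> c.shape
(5, 7, 11, 5)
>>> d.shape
(31, 11, 7, 5)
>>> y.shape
(11, 31, 5, 7)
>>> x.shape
(31, 23, 7, 31)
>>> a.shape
(31,)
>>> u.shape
(5, 11)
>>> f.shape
(5, 11, 31)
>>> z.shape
(7, 11, 31)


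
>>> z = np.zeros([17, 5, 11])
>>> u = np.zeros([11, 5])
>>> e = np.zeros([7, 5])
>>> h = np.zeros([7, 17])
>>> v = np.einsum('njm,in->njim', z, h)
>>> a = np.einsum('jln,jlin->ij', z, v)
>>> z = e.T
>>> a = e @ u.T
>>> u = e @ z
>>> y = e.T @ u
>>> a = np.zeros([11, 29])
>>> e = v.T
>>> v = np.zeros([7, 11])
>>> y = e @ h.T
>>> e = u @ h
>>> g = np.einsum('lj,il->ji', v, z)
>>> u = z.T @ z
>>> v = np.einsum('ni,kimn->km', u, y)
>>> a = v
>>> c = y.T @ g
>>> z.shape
(5, 7)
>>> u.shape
(7, 7)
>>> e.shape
(7, 17)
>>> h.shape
(7, 17)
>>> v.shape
(11, 5)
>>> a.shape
(11, 5)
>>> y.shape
(11, 7, 5, 7)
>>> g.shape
(11, 5)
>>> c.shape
(7, 5, 7, 5)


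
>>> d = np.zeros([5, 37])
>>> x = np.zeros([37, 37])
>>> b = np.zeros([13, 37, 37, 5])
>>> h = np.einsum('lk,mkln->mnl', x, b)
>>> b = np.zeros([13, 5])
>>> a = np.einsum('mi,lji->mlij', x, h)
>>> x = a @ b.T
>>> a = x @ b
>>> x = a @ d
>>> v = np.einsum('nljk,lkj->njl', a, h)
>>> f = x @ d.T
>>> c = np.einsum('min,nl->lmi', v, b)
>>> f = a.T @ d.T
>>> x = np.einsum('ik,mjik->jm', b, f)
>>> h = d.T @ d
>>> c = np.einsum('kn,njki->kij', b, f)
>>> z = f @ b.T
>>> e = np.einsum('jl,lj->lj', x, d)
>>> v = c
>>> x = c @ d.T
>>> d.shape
(5, 37)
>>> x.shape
(13, 5, 5)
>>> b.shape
(13, 5)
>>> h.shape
(37, 37)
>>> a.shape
(37, 13, 37, 5)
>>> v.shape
(13, 5, 37)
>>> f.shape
(5, 37, 13, 5)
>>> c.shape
(13, 5, 37)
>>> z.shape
(5, 37, 13, 13)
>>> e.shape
(5, 37)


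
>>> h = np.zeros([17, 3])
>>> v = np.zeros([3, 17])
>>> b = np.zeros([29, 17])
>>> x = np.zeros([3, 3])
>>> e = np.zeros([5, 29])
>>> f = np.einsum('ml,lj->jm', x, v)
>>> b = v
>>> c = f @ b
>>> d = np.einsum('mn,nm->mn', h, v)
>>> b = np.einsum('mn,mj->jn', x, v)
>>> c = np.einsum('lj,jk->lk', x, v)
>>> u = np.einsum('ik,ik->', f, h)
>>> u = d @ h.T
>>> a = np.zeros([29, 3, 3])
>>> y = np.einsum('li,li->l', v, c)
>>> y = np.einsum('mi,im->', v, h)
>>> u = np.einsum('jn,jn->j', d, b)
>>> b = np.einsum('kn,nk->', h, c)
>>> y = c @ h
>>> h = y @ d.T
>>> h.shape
(3, 17)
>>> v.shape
(3, 17)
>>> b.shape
()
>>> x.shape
(3, 3)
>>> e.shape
(5, 29)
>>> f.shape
(17, 3)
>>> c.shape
(3, 17)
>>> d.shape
(17, 3)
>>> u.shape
(17,)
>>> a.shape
(29, 3, 3)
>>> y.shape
(3, 3)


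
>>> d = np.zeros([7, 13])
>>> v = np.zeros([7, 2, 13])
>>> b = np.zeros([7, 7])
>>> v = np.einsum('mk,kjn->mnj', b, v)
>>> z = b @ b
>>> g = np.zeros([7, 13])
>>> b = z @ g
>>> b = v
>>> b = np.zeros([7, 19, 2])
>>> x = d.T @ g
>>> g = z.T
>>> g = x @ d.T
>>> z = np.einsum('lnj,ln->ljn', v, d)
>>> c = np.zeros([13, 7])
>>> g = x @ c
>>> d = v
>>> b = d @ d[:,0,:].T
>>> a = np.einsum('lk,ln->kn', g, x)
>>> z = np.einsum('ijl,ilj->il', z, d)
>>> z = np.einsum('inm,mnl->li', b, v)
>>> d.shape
(7, 13, 2)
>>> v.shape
(7, 13, 2)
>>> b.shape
(7, 13, 7)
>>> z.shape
(2, 7)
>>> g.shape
(13, 7)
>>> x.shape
(13, 13)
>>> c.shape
(13, 7)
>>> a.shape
(7, 13)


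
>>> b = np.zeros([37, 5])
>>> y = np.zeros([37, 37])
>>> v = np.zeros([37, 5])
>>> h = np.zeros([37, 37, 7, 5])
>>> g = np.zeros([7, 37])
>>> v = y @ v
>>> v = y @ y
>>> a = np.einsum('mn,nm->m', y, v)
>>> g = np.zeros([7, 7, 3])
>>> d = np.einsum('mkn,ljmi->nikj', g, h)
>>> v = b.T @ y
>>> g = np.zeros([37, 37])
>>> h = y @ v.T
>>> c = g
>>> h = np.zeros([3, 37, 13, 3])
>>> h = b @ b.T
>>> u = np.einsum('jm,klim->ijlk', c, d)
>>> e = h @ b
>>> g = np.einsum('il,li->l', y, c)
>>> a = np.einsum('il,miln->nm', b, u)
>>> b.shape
(37, 5)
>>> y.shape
(37, 37)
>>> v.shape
(5, 37)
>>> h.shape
(37, 37)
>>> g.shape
(37,)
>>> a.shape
(3, 7)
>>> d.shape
(3, 5, 7, 37)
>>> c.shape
(37, 37)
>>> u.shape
(7, 37, 5, 3)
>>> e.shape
(37, 5)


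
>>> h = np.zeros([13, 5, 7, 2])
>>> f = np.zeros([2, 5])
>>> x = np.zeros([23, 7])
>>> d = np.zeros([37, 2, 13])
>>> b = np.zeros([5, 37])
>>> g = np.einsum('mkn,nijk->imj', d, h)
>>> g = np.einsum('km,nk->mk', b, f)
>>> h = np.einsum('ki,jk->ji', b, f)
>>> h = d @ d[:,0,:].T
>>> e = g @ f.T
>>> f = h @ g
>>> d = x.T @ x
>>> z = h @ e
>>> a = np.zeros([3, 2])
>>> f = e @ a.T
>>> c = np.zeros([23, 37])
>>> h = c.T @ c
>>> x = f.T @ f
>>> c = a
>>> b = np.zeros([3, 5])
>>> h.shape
(37, 37)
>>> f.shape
(37, 3)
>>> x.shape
(3, 3)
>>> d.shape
(7, 7)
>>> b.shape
(3, 5)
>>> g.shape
(37, 5)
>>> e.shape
(37, 2)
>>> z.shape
(37, 2, 2)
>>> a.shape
(3, 2)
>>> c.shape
(3, 2)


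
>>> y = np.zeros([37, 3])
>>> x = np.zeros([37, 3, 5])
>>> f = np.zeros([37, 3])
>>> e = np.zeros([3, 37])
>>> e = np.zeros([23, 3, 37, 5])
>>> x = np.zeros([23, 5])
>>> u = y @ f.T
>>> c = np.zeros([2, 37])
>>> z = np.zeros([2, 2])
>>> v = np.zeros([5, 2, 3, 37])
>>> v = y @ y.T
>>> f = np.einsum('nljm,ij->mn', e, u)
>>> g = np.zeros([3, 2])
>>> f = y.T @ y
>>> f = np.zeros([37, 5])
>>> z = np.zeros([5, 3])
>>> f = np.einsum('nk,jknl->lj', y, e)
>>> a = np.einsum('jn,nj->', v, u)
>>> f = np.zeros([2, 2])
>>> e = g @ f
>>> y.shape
(37, 3)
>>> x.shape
(23, 5)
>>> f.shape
(2, 2)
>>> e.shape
(3, 2)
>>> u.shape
(37, 37)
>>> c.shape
(2, 37)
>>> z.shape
(5, 3)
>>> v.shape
(37, 37)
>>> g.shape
(3, 2)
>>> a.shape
()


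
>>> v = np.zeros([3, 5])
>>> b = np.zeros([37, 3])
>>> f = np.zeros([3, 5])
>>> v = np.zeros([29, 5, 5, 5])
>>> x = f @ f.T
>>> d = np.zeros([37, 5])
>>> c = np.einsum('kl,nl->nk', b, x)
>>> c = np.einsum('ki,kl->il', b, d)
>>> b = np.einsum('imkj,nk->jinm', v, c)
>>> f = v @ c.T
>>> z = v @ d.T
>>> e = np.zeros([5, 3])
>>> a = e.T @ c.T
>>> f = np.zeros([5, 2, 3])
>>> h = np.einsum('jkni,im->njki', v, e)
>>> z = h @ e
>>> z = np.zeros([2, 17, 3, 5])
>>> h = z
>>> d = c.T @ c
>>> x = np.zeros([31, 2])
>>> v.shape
(29, 5, 5, 5)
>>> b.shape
(5, 29, 3, 5)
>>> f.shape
(5, 2, 3)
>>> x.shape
(31, 2)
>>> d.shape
(5, 5)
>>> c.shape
(3, 5)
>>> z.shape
(2, 17, 3, 5)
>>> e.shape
(5, 3)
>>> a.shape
(3, 3)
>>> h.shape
(2, 17, 3, 5)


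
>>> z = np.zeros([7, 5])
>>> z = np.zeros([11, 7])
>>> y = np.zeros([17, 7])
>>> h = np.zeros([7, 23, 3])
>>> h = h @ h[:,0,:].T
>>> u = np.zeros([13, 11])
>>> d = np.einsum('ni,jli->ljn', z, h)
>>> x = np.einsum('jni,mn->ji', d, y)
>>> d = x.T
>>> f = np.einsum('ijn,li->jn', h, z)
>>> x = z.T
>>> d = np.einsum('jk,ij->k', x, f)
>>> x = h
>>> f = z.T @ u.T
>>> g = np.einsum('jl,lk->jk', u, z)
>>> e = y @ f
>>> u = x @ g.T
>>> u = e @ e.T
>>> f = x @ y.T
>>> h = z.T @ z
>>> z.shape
(11, 7)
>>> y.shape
(17, 7)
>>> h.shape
(7, 7)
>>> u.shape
(17, 17)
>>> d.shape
(11,)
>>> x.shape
(7, 23, 7)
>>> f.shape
(7, 23, 17)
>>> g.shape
(13, 7)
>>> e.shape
(17, 13)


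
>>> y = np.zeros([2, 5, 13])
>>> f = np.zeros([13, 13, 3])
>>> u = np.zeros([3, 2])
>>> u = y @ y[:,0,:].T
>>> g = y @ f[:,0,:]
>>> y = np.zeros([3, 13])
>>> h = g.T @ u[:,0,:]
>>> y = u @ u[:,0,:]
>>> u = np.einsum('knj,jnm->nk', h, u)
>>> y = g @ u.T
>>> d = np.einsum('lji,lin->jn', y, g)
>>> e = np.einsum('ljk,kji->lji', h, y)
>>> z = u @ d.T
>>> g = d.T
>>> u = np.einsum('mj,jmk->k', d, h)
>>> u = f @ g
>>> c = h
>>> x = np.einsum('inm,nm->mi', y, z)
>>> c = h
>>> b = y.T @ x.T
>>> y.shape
(2, 5, 5)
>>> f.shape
(13, 13, 3)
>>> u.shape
(13, 13, 5)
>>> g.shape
(3, 5)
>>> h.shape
(3, 5, 2)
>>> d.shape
(5, 3)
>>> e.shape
(3, 5, 5)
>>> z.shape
(5, 5)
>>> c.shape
(3, 5, 2)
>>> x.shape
(5, 2)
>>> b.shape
(5, 5, 5)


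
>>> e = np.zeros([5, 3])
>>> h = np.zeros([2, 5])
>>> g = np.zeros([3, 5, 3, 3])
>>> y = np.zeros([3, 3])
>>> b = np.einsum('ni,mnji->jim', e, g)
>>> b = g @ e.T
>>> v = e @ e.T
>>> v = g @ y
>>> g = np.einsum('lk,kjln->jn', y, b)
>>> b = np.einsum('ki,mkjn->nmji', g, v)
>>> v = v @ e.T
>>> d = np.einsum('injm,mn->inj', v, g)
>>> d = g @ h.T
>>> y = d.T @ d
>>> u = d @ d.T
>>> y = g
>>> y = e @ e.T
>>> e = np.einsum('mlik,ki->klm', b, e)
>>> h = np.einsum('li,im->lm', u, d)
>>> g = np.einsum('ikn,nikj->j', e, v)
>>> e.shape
(5, 3, 3)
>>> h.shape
(5, 2)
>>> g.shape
(5,)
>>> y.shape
(5, 5)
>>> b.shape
(3, 3, 3, 5)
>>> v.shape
(3, 5, 3, 5)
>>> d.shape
(5, 2)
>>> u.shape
(5, 5)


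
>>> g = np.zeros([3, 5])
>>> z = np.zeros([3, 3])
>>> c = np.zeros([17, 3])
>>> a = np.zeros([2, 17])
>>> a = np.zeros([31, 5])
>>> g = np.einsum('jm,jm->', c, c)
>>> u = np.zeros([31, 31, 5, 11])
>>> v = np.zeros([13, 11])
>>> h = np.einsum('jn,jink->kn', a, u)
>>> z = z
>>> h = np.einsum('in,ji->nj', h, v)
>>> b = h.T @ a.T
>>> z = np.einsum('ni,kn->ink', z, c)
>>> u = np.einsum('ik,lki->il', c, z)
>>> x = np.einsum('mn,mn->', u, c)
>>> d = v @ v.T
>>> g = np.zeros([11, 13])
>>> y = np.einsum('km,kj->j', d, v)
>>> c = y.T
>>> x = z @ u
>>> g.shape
(11, 13)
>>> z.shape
(3, 3, 17)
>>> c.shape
(11,)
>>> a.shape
(31, 5)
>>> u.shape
(17, 3)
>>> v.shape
(13, 11)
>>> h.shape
(5, 13)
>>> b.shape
(13, 31)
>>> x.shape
(3, 3, 3)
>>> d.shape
(13, 13)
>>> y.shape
(11,)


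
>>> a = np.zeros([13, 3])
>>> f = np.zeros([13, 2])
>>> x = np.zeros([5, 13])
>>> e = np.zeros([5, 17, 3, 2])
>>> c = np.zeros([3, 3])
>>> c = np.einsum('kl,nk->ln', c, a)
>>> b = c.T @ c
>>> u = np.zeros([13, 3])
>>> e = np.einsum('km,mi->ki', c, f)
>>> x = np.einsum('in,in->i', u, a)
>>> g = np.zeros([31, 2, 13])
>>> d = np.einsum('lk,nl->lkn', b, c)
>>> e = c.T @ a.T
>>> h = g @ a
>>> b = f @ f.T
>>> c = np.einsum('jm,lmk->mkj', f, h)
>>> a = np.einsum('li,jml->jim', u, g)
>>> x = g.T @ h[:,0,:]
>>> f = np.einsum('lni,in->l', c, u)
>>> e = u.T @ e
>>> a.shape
(31, 3, 2)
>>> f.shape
(2,)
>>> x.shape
(13, 2, 3)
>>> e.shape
(3, 13)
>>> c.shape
(2, 3, 13)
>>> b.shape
(13, 13)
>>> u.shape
(13, 3)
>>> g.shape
(31, 2, 13)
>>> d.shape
(13, 13, 3)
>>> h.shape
(31, 2, 3)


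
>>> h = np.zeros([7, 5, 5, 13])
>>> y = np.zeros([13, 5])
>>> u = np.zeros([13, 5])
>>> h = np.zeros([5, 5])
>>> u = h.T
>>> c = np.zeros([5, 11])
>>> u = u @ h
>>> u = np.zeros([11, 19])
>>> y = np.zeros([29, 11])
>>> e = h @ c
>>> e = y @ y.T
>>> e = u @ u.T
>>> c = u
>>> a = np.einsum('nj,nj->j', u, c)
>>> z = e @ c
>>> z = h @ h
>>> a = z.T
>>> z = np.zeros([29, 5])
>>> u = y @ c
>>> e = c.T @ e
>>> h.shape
(5, 5)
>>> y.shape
(29, 11)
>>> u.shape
(29, 19)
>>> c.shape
(11, 19)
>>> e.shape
(19, 11)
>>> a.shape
(5, 5)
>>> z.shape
(29, 5)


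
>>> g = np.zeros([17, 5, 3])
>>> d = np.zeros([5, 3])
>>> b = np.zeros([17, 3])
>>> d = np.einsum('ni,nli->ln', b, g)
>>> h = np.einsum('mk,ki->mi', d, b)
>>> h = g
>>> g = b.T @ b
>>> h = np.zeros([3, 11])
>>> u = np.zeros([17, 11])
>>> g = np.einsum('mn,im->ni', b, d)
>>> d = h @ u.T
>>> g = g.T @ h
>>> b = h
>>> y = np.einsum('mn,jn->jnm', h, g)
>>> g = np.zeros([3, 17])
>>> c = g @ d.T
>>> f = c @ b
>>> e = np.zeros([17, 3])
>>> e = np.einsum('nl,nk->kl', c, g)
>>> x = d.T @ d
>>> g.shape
(3, 17)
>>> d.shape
(3, 17)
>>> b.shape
(3, 11)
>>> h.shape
(3, 11)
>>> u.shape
(17, 11)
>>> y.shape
(5, 11, 3)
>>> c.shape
(3, 3)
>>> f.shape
(3, 11)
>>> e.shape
(17, 3)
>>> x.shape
(17, 17)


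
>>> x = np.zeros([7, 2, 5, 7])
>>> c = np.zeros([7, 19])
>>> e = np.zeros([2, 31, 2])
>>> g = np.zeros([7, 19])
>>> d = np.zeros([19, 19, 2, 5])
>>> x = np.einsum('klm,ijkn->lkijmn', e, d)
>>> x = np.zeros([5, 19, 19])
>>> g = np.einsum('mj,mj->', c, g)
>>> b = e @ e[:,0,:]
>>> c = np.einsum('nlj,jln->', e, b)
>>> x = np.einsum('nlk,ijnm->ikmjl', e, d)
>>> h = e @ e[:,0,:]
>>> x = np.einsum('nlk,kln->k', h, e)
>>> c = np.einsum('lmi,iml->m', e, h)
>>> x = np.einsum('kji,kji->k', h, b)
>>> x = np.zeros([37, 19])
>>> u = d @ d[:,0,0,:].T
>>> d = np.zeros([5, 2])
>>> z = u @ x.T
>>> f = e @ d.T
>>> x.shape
(37, 19)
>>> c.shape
(31,)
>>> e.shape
(2, 31, 2)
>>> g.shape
()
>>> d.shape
(5, 2)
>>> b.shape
(2, 31, 2)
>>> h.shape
(2, 31, 2)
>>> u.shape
(19, 19, 2, 19)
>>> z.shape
(19, 19, 2, 37)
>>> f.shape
(2, 31, 5)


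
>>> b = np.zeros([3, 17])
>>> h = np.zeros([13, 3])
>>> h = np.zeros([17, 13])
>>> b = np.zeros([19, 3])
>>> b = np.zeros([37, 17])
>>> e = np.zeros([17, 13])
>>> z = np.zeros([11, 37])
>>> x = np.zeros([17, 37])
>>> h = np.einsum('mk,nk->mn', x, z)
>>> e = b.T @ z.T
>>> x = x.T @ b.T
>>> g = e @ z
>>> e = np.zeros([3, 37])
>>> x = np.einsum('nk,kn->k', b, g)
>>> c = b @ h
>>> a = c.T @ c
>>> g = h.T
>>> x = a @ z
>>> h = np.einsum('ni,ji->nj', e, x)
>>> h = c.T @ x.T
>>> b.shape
(37, 17)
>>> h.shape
(11, 11)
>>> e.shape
(3, 37)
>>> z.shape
(11, 37)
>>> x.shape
(11, 37)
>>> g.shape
(11, 17)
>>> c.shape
(37, 11)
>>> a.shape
(11, 11)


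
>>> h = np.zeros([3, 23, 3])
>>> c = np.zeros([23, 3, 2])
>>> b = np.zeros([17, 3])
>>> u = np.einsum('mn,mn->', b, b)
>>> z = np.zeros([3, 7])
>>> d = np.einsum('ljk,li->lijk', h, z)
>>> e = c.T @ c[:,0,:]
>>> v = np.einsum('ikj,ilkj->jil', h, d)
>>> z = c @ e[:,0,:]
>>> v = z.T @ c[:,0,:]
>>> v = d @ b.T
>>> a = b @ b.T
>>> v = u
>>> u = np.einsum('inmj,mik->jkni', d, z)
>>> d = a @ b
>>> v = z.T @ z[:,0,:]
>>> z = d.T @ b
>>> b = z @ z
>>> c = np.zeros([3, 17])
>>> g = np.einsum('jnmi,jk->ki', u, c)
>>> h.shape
(3, 23, 3)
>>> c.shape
(3, 17)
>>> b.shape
(3, 3)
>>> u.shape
(3, 2, 7, 3)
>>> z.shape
(3, 3)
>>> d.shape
(17, 3)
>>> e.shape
(2, 3, 2)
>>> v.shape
(2, 3, 2)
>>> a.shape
(17, 17)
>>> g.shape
(17, 3)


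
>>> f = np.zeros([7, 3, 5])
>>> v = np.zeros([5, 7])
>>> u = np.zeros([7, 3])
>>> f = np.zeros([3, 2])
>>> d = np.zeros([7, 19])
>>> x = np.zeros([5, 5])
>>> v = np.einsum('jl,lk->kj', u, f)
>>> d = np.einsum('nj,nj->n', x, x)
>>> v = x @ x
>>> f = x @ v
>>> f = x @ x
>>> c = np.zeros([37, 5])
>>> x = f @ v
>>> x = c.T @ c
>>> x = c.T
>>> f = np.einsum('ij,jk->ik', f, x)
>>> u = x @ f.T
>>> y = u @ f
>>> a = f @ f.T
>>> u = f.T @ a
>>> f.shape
(5, 37)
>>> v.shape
(5, 5)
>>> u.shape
(37, 5)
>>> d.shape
(5,)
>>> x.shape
(5, 37)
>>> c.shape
(37, 5)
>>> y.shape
(5, 37)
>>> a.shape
(5, 5)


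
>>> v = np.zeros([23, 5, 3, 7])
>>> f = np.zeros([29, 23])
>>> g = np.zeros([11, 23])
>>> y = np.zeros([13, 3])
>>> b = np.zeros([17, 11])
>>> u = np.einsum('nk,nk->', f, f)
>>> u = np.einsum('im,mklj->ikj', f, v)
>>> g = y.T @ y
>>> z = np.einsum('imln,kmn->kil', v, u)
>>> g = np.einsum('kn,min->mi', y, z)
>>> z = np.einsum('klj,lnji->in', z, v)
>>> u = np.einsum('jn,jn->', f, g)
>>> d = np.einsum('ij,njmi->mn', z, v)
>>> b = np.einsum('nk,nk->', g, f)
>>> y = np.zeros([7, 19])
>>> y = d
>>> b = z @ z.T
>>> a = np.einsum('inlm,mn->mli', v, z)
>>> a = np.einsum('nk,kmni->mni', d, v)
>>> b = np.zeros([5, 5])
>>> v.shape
(23, 5, 3, 7)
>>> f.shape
(29, 23)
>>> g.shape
(29, 23)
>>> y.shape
(3, 23)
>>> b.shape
(5, 5)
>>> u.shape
()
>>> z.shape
(7, 5)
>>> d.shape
(3, 23)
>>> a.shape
(5, 3, 7)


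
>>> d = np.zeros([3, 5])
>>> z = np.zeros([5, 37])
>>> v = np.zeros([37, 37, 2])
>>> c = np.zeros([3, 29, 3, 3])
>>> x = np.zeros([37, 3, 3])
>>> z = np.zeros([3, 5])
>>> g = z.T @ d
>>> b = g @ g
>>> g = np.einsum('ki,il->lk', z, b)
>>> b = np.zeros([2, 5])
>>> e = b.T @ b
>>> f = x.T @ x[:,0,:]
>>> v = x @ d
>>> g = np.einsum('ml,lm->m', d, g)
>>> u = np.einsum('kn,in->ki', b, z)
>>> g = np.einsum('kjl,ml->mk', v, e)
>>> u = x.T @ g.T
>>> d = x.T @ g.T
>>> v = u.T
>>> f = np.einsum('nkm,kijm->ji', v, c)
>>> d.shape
(3, 3, 5)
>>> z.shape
(3, 5)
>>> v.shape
(5, 3, 3)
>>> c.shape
(3, 29, 3, 3)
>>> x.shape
(37, 3, 3)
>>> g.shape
(5, 37)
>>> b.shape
(2, 5)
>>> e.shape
(5, 5)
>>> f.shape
(3, 29)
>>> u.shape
(3, 3, 5)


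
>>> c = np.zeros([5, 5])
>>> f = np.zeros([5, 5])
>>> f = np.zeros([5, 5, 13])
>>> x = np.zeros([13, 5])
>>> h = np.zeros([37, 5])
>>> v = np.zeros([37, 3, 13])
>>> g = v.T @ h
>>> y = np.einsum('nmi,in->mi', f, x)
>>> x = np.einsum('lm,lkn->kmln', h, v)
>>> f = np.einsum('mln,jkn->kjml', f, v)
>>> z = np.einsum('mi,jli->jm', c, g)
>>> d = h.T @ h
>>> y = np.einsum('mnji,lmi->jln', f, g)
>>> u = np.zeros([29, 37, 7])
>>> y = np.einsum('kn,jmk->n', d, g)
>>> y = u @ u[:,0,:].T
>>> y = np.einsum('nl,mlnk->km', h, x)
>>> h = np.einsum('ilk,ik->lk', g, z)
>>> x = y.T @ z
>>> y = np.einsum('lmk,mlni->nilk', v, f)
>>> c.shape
(5, 5)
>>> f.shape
(3, 37, 5, 5)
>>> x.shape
(3, 5)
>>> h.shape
(3, 5)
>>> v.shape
(37, 3, 13)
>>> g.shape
(13, 3, 5)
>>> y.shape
(5, 5, 37, 13)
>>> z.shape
(13, 5)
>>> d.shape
(5, 5)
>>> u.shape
(29, 37, 7)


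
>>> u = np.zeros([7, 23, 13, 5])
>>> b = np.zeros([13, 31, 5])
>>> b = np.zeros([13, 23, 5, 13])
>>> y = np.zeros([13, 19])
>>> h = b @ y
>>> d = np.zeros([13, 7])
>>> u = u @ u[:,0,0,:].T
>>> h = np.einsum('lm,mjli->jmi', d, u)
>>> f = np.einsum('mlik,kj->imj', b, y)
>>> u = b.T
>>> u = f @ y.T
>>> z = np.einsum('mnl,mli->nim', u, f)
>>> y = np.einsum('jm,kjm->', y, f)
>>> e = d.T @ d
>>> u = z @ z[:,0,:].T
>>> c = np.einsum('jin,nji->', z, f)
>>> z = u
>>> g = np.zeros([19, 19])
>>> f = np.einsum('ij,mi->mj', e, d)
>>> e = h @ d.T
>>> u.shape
(13, 19, 13)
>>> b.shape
(13, 23, 5, 13)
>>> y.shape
()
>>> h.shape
(23, 7, 7)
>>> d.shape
(13, 7)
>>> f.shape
(13, 7)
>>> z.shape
(13, 19, 13)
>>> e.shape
(23, 7, 13)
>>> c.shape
()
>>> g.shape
(19, 19)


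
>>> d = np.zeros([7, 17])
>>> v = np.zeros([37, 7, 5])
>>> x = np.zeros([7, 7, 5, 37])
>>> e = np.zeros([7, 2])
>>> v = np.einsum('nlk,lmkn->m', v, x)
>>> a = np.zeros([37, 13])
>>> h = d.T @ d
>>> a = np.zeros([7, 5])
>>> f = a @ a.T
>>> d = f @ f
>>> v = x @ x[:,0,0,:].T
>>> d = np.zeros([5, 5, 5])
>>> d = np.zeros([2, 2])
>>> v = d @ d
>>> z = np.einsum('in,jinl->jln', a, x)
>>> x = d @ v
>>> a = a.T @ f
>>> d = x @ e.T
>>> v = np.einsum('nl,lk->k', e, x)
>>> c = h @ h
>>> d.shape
(2, 7)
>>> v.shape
(2,)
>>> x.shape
(2, 2)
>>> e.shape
(7, 2)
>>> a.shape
(5, 7)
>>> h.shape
(17, 17)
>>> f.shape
(7, 7)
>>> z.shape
(7, 37, 5)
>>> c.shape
(17, 17)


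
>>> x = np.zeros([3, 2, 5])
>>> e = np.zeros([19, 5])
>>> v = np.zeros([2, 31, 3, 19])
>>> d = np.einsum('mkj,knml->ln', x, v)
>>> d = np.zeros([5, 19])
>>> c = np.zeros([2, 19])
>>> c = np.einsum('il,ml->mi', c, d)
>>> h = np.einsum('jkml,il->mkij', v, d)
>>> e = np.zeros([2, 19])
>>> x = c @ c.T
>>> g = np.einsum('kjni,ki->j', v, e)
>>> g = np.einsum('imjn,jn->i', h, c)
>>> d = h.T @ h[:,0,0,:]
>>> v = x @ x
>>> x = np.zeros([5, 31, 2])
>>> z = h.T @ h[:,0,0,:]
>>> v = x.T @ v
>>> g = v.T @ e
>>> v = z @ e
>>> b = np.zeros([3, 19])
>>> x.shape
(5, 31, 2)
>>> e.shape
(2, 19)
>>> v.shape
(2, 5, 31, 19)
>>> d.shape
(2, 5, 31, 2)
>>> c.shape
(5, 2)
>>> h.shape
(3, 31, 5, 2)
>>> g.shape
(5, 31, 19)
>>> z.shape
(2, 5, 31, 2)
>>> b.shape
(3, 19)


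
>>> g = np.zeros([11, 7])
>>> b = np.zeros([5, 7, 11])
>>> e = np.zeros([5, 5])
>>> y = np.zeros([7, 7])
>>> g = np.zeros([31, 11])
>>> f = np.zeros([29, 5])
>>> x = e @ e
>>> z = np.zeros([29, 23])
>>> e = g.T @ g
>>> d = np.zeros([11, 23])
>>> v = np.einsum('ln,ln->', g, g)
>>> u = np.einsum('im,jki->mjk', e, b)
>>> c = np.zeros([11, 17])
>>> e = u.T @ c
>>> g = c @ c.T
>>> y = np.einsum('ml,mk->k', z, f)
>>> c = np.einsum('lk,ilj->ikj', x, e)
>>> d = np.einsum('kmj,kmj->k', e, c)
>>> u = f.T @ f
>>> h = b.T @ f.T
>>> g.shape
(11, 11)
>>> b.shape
(5, 7, 11)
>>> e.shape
(7, 5, 17)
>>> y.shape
(5,)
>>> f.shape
(29, 5)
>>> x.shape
(5, 5)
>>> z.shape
(29, 23)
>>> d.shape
(7,)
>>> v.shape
()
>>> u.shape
(5, 5)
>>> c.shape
(7, 5, 17)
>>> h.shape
(11, 7, 29)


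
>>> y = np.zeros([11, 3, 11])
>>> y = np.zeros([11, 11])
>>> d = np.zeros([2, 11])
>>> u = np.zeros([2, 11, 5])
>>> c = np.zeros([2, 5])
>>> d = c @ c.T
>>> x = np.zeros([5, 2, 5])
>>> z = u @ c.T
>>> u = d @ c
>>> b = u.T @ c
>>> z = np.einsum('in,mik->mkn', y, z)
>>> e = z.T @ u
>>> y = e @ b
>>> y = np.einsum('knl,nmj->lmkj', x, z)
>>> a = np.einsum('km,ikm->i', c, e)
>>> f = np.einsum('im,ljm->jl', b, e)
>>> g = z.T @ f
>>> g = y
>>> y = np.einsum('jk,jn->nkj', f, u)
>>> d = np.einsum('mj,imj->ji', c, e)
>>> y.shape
(5, 11, 2)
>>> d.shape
(5, 11)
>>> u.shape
(2, 5)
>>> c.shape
(2, 5)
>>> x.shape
(5, 2, 5)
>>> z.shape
(2, 2, 11)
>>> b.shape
(5, 5)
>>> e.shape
(11, 2, 5)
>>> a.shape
(11,)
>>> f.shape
(2, 11)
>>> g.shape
(5, 2, 5, 11)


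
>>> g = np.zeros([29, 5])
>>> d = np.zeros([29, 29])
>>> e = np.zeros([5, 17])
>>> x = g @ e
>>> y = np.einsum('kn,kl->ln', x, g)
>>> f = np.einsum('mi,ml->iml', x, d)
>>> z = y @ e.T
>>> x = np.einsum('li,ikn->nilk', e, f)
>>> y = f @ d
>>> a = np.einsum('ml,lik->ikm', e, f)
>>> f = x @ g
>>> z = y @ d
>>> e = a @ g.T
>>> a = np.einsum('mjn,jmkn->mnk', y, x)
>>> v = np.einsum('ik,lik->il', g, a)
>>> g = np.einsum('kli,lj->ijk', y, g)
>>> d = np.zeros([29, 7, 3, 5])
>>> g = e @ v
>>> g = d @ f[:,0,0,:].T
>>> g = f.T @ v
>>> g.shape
(5, 5, 17, 17)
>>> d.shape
(29, 7, 3, 5)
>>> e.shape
(29, 29, 29)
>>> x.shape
(29, 17, 5, 29)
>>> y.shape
(17, 29, 29)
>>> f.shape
(29, 17, 5, 5)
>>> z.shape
(17, 29, 29)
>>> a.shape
(17, 29, 5)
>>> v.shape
(29, 17)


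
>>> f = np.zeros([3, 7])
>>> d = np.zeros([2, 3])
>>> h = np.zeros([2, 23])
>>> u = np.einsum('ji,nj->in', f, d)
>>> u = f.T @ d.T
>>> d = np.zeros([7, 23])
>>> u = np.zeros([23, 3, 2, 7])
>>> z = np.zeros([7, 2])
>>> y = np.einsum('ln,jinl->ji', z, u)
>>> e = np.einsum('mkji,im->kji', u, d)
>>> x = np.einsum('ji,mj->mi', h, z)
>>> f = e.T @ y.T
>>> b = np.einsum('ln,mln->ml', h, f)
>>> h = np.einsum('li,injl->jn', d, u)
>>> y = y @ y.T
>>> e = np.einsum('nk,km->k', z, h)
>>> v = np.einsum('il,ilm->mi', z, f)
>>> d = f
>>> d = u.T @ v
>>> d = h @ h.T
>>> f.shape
(7, 2, 23)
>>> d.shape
(2, 2)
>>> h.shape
(2, 3)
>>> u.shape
(23, 3, 2, 7)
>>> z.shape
(7, 2)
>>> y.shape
(23, 23)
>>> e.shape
(2,)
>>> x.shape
(7, 23)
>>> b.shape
(7, 2)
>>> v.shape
(23, 7)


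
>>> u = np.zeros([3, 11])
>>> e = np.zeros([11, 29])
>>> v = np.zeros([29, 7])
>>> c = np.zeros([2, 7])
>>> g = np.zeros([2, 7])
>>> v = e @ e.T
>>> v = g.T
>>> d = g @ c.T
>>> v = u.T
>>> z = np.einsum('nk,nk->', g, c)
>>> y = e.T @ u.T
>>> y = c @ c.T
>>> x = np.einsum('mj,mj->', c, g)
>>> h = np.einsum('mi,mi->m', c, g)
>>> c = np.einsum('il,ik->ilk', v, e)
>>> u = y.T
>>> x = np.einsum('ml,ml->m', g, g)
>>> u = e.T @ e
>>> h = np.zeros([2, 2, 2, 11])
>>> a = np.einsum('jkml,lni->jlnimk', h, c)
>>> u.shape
(29, 29)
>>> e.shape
(11, 29)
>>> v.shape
(11, 3)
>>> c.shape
(11, 3, 29)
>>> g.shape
(2, 7)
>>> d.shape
(2, 2)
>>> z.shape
()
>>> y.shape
(2, 2)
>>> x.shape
(2,)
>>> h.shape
(2, 2, 2, 11)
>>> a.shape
(2, 11, 3, 29, 2, 2)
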